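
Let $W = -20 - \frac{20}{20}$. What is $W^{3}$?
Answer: $-9261$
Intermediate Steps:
$W = -21$ ($W = -20 - 1 = -21$)
$W^{3} = \left(-21\right)^{3} = -9261$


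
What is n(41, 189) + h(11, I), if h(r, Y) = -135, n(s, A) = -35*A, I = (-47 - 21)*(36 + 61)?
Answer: -6750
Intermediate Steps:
I = -6596 (I = -68*97 = -6596)
n(41, 189) + h(11, I) = -35*189 - 135 = -6615 - 135 = -6750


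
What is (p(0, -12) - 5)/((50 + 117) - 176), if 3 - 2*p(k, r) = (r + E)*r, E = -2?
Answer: 175/18 ≈ 9.7222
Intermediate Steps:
p(k, r) = 3/2 - r*(-2 + r)/2 (p(k, r) = 3/2 - (r - 2)*r/2 = 3/2 - (-2 + r)*r/2 = 3/2 - r*(-2 + r)/2)
(p(0, -12) - 5)/((50 + 117) - 176) = ((3/2 - 12 - ½*(-12)²) - 5)/((50 + 117) - 176) = ((3/2 - 12 - ½*144) - 5)/(167 - 176) = ((3/2 - 12 - 72) - 5)/(-9) = (-165/2 - 5)*(-⅑) = -175/2*(-⅑) = 175/18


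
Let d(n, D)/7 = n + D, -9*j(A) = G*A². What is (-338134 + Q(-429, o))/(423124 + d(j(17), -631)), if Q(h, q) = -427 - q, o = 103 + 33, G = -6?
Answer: -1016091/1260167 ≈ -0.80631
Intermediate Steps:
o = 136
j(A) = 2*A²/3 (j(A) = -(-2)*A²/3 = 2*A²/3)
d(n, D) = 7*D + 7*n (d(n, D) = 7*(n + D) = 7*(D + n) = 7*D + 7*n)
(-338134 + Q(-429, o))/(423124 + d(j(17), -631)) = (-338134 + (-427 - 1*136))/(423124 + (7*(-631) + 7*((⅔)*17²))) = (-338134 + (-427 - 136))/(423124 + (-4417 + 7*((⅔)*289))) = (-338134 - 563)/(423124 + (-4417 + 7*(578/3))) = -338697/(423124 + (-4417 + 4046/3)) = -338697/(423124 - 9205/3) = -338697/1260167/3 = -338697*3/1260167 = -1016091/1260167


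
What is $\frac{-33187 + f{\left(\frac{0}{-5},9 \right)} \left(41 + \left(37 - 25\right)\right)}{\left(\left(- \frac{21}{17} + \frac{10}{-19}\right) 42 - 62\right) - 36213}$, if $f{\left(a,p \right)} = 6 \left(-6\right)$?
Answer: $\frac{11335685}{11740723} \approx 0.9655$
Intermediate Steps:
$f{\left(a,p \right)} = -36$
$\frac{-33187 + f{\left(\frac{0}{-5},9 \right)} \left(41 + \left(37 - 25\right)\right)}{\left(\left(- \frac{21}{17} + \frac{10}{-19}\right) 42 - 62\right) - 36213} = \frac{-33187 - 36 \left(41 + \left(37 - 25\right)\right)}{\left(\left(- \frac{21}{17} + \frac{10}{-19}\right) 42 - 62\right) - 36213} = \frac{-33187 - 36 \left(41 + 12\right)}{\left(\left(\left(-21\right) \frac{1}{17} + 10 \left(- \frac{1}{19}\right)\right) 42 - 62\right) - 36213} = \frac{-33187 - 1908}{\left(\left(- \frac{21}{17} - \frac{10}{19}\right) 42 - 62\right) - 36213} = \frac{-33187 - 1908}{\left(\left(- \frac{569}{323}\right) 42 - 62\right) - 36213} = - \frac{35095}{\left(- \frac{23898}{323} - 62\right) - 36213} = - \frac{35095}{- \frac{43924}{323} - 36213} = - \frac{35095}{- \frac{11740723}{323}} = \left(-35095\right) \left(- \frac{323}{11740723}\right) = \frac{11335685}{11740723}$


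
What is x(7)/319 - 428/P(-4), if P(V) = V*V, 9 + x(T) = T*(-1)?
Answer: -34197/1276 ≈ -26.800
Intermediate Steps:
x(T) = -9 - T (x(T) = -9 + T*(-1) = -9 - T)
P(V) = V**2
x(7)/319 - 428/P(-4) = (-9 - 1*7)/319 - 428/((-4)**2) = (-9 - 7)*(1/319) - 428/16 = -16*1/319 - 428*1/16 = -16/319 - 107/4 = -34197/1276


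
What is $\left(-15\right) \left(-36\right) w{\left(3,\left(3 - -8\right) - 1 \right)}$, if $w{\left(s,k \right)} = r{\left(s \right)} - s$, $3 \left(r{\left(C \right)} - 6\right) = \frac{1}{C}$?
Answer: $1680$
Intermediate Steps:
$r{\left(C \right)} = 6 + \frac{1}{3 C}$
$w{\left(s,k \right)} = 6 - s + \frac{1}{3 s}$ ($w{\left(s,k \right)} = \left(6 + \frac{1}{3 s}\right) - s = 6 - s + \frac{1}{3 s}$)
$\left(-15\right) \left(-36\right) w{\left(3,\left(3 - -8\right) - 1 \right)} = \left(-15\right) \left(-36\right) \left(6 - 3 + \frac{1}{3 \cdot 3}\right) = 540 \left(6 - 3 + \frac{1}{3} \cdot \frac{1}{3}\right) = 540 \left(6 - 3 + \frac{1}{9}\right) = 540 \cdot \frac{28}{9} = 1680$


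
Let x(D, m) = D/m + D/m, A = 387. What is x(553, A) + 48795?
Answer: 18884771/387 ≈ 48798.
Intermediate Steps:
x(D, m) = 2*D/m
x(553, A) + 48795 = 2*553/387 + 48795 = 2*553*(1/387) + 48795 = 1106/387 + 48795 = 18884771/387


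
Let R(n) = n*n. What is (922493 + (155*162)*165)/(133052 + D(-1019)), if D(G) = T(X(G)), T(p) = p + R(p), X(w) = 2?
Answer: 5065643/133058 ≈ 38.071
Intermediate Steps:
R(n) = n²
T(p) = p + p²
D(G) = 6 (D(G) = 2*(1 + 2) = 2*3 = 6)
(922493 + (155*162)*165)/(133052 + D(-1019)) = (922493 + (155*162)*165)/(133052 + 6) = (922493 + 25110*165)/133058 = (922493 + 4143150)*(1/133058) = 5065643*(1/133058) = 5065643/133058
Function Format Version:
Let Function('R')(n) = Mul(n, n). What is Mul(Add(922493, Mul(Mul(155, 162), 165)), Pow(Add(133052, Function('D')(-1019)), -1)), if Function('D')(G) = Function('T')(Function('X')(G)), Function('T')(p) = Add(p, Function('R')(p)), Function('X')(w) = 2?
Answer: Rational(5065643, 133058) ≈ 38.071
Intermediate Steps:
Function('R')(n) = Pow(n, 2)
Function('T')(p) = Add(p, Pow(p, 2))
Function('D')(G) = 6 (Function('D')(G) = Mul(2, Add(1, 2)) = Mul(2, 3) = 6)
Mul(Add(922493, Mul(Mul(155, 162), 165)), Pow(Add(133052, Function('D')(-1019)), -1)) = Mul(Add(922493, Mul(Mul(155, 162), 165)), Pow(Add(133052, 6), -1)) = Mul(Add(922493, Mul(25110, 165)), Pow(133058, -1)) = Mul(Add(922493, 4143150), Rational(1, 133058)) = Mul(5065643, Rational(1, 133058)) = Rational(5065643, 133058)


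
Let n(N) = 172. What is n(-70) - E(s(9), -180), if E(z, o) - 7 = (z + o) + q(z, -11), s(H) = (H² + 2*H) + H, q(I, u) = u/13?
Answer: 3092/13 ≈ 237.85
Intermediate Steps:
q(I, u) = u/13 (q(I, u) = u*(1/13) = u/13)
s(H) = H² + 3*H
E(z, o) = 80/13 + o + z (E(z, o) = 7 + ((z + o) + (1/13)*(-11)) = 7 + ((o + z) - 11/13) = 7 + (-11/13 + o + z) = 80/13 + o + z)
n(-70) - E(s(9), -180) = 172 - (80/13 - 180 + 9*(3 + 9)) = 172 - (80/13 - 180 + 9*12) = 172 - (80/13 - 180 + 108) = 172 - 1*(-856/13) = 172 + 856/13 = 3092/13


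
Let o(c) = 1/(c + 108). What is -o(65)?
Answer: -1/173 ≈ -0.0057803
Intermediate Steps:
o(c) = 1/(108 + c)
-o(65) = -1/(108 + 65) = -1/173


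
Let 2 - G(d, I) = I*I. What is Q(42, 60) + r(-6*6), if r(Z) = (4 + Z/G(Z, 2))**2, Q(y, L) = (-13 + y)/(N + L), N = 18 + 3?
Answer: 39233/81 ≈ 484.36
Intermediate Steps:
G(d, I) = 2 - I**2 (G(d, I) = 2 - I*I = 2 - I**2)
N = 21
Q(y, L) = (-13 + y)/(21 + L)
r(Z) = (4 - Z/2)**2 (r(Z) = (4 + Z/(2 - 1*2**2))**2 = (4 + Z/(2 - 1*4))**2 = (4 + Z/(2 - 4))**2 = (4 + Z/(-2))**2 = (4 + Z*(-1/2))**2 = (4 - Z/2)**2)
Q(42, 60) + r(-6*6) = (-13 + 42)/(21 + 60) + (-8 - 6*6)**2/4 = 29/81 + (-8 - 36)**2/4 = (1/81)*29 + (1/4)*(-44)**2 = 29/81 + (1/4)*1936 = 29/81 + 484 = 39233/81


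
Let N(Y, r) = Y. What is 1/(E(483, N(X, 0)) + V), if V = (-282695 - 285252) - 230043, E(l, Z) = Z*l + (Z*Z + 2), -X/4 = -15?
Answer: -1/765408 ≈ -1.3065e-6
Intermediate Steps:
X = 60 (X = -4*(-15) = 60)
E(l, Z) = 2 + Z**2 + Z*l (E(l, Z) = Z*l + (Z**2 + 2) = Z*l + (2 + Z**2) = 2 + Z**2 + Z*l)
V = -797990 (V = -567947 - 230043 = -797990)
1/(E(483, N(X, 0)) + V) = 1/((2 + 60**2 + 60*483) - 797990) = 1/((2 + 3600 + 28980) - 797990) = 1/(32582 - 797990) = 1/(-765408) = -1/765408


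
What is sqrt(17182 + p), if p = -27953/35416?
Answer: sqrt(5387568326186)/17708 ≈ 131.08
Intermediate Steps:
p = -27953/35416 (p = -27953*1/35416 = -27953/35416 ≈ -0.78928)
sqrt(17182 + p) = sqrt(17182 - 27953/35416) = sqrt(608489759/35416) = sqrt(5387568326186)/17708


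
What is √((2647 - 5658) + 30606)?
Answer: √27595 ≈ 166.12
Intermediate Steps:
√((2647 - 5658) + 30606) = √(-3011 + 30606) = √27595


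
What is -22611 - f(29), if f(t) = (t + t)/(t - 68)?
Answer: -881771/39 ≈ -22610.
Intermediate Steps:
f(t) = 2*t/(-68 + t) (f(t) = (2*t)/(-68 + t) = 2*t/(-68 + t))
-22611 - f(29) = -22611 - 2*29/(-68 + 29) = -22611 - 2*29/(-39) = -22611 - 2*29*(-1)/39 = -22611 - 1*(-58/39) = -22611 + 58/39 = -881771/39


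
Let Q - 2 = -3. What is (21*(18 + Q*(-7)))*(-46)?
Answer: -24150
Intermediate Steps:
Q = -1 (Q = 2 - 3 = -1)
(21*(18 + Q*(-7)))*(-46) = (21*(18 - 1*(-7)))*(-46) = (21*(18 + 7))*(-46) = (21*25)*(-46) = 525*(-46) = -24150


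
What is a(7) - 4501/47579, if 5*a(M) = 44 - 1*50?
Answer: -43997/33985 ≈ -1.2946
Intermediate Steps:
a(M) = -6/5 (a(M) = (44 - 1*50)/5 = (44 - 50)/5 = (1/5)*(-6) = -6/5)
a(7) - 4501/47579 = -6/5 - 4501/47579 = -6/5 - 4501*1/47579 = -6/5 - 643/6797 = -43997/33985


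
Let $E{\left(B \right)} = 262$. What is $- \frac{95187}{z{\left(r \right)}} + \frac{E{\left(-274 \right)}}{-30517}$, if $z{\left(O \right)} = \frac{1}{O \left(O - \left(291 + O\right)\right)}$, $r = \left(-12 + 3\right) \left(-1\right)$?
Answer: $\frac{7607727977039}{30517} \approx 2.4929 \cdot 10^{8}$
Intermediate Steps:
$r = 9$ ($r = \left(-9\right) \left(-1\right) = 9$)
$z{\left(O \right)} = - \frac{1}{291 O}$ ($z{\left(O \right)} = \frac{1}{O \left(-291\right)} = \frac{1}{\left(-291\right) O} = - \frac{1}{291 O}$)
$- \frac{95187}{z{\left(r \right)}} + \frac{E{\left(-274 \right)}}{-30517} = - \frac{95187}{\left(- \frac{1}{291}\right) \frac{1}{9}} + \frac{262}{-30517} = - \frac{95187}{\left(- \frac{1}{291}\right) \frac{1}{9}} + 262 \left(- \frac{1}{30517}\right) = - \frac{95187}{- \frac{1}{2619}} - \frac{262}{30517} = \left(-95187\right) \left(-2619\right) - \frac{262}{30517} = 249294753 - \frac{262}{30517} = \frac{7607727977039}{30517}$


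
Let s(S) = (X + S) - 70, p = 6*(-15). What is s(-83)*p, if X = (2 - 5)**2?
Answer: 12960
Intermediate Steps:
X = 9 (X = (-3)**2 = 9)
p = -90
s(S) = -61 + S (s(S) = (9 + S) - 70 = -61 + S)
s(-83)*p = (-61 - 83)*(-90) = -144*(-90) = 12960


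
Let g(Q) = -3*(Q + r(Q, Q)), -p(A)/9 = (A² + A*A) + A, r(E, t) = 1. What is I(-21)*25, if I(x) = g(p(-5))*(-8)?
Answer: -242400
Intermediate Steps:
p(A) = -18*A² - 9*A (p(A) = -9*((A² + A*A) + A) = -9*((A² + A²) + A) = -9*(2*A² + A) = -9*(A + 2*A²) = -18*A² - 9*A)
g(Q) = -3 - 3*Q (g(Q) = -3*(Q + 1) = -3*(1 + Q) = -3 - 3*Q)
I(x) = -9696 (I(x) = (-3 - (-27)*(-5)*(1 + 2*(-5)))*(-8) = (-3 - (-27)*(-5)*(1 - 10))*(-8) = (-3 - (-27)*(-5)*(-9))*(-8) = (-3 - 3*(-405))*(-8) = (-3 + 1215)*(-8) = 1212*(-8) = -9696)
I(-21)*25 = -9696*25 = -242400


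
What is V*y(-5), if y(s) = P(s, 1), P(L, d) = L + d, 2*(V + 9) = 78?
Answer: -120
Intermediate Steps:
V = 30 (V = -9 + (½)*78 = -9 + 39 = 30)
y(s) = 1 + s (y(s) = s + 1 = 1 + s)
V*y(-5) = 30*(1 - 5) = 30*(-4) = -120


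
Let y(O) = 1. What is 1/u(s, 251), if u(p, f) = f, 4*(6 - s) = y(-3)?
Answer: 1/251 ≈ 0.0039841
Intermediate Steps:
s = 23/4 (s = 6 - ¼*1 = 6 - ¼ = 23/4 ≈ 5.7500)
1/u(s, 251) = 1/251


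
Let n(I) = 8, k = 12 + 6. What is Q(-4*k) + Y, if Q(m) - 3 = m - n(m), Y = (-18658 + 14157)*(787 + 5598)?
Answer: -28738962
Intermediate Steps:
k = 18
Y = -28738885 (Y = -4501*6385 = -28738885)
Q(m) = -5 + m (Q(m) = 3 + (m - 1*8) = 3 + (m - 8) = 3 + (-8 + m) = -5 + m)
Q(-4*k) + Y = (-5 - 4*18) - 28738885 = (-5 - 72) - 28738885 = -77 - 28738885 = -28738962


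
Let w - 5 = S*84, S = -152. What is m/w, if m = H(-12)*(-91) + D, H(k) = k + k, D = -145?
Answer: -2039/12763 ≈ -0.15976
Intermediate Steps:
H(k) = 2*k
m = 2039 (m = (2*(-12))*(-91) - 145 = -24*(-91) - 145 = 2184 - 145 = 2039)
w = -12763 (w = 5 - 152*84 = 5 - 12768 = -12763)
m/w = 2039/(-12763) = 2039*(-1/12763) = -2039/12763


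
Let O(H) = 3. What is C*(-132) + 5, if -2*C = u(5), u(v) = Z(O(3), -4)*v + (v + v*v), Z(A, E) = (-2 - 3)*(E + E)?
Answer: 15185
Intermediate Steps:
Z(A, E) = -10*E
u(v) = v² + 41*v (u(v) = (-10*(-4))*v + (v + v*v) = 40*v + (v + v²) = v² + 41*v)
C = -115 (C = -5*(41 + 5)/2 = -5*46/2 = -½*230 = -115)
C*(-132) + 5 = -115*(-132) + 5 = 15180 + 5 = 15185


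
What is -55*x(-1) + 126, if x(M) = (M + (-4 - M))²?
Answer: -754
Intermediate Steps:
x(M) = 16 (x(M) = (-4)² = 16)
-55*x(-1) + 126 = -55*16 + 126 = -880 + 126 = -754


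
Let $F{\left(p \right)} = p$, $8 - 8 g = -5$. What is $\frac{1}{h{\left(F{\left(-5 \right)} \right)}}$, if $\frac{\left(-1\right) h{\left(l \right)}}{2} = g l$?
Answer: $\frac{4}{65} \approx 0.061538$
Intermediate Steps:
$g = \frac{13}{8}$ ($g = 1 - - \frac{5}{8} = 1 + \frac{5}{8} = \frac{13}{8} \approx 1.625$)
$h{\left(l \right)} = - \frac{13 l}{4}$ ($h{\left(l \right)} = - 2 \frac{13 l}{8} = - \frac{13 l}{4}$)
$\frac{1}{h{\left(F{\left(-5 \right)} \right)}} = \frac{1}{\left(- \frac{13}{4}\right) \left(-5\right)} = \frac{1}{\frac{65}{4}} = \frac{4}{65}$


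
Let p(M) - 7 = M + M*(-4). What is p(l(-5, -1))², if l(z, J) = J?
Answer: 100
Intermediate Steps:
p(M) = 7 - 3*M (p(M) = 7 + (M + M*(-4)) = 7 + (M - 4*M) = 7 - 3*M)
p(l(-5, -1))² = (7 - 3*(-1))² = (7 + 3)² = 10² = 100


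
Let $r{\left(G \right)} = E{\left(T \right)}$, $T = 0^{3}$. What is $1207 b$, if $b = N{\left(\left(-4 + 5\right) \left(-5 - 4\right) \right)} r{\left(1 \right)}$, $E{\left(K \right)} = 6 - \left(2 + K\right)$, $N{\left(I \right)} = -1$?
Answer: $-4828$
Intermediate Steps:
$T = 0$
$E{\left(K \right)} = 4 - K$ ($E{\left(K \right)} = 6 - \left(2 + K\right) = 4 - K$)
$r{\left(G \right)} = 4$ ($r{\left(G \right)} = 4 - 0 = 4 + 0 = 4$)
$b = -4$ ($b = \left(-1\right) 4 = -4$)
$1207 b = 1207 \left(-4\right) = -4828$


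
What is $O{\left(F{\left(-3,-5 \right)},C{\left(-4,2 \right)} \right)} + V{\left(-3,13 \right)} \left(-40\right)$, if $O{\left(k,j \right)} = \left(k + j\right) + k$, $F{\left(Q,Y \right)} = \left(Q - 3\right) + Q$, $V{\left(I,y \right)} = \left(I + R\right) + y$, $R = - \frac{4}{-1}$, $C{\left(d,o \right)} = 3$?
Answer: $-575$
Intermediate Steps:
$R = 4$ ($R = \left(-4\right) \left(-1\right) = 4$)
$V{\left(I,y \right)} = 4 + I + y$ ($V{\left(I,y \right)} = \left(I + 4\right) + y = \left(4 + I\right) + y = 4 + I + y$)
$F{\left(Q,Y \right)} = -3 + 2 Q$ ($F{\left(Q,Y \right)} = \left(-3 + Q\right) + Q = -3 + 2 Q$)
$O{\left(k,j \right)} = j + 2 k$ ($O{\left(k,j \right)} = \left(j + k\right) + k = j + 2 k$)
$O{\left(F{\left(-3,-5 \right)},C{\left(-4,2 \right)} \right)} + V{\left(-3,13 \right)} \left(-40\right) = \left(3 + 2 \left(-3 + 2 \left(-3\right)\right)\right) + \left(4 - 3 + 13\right) \left(-40\right) = \left(3 + 2 \left(-3 - 6\right)\right) + 14 \left(-40\right) = \left(3 + 2 \left(-9\right)\right) - 560 = \left(3 - 18\right) - 560 = -15 - 560 = -575$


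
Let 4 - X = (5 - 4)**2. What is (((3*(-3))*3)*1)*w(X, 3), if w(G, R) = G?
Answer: -81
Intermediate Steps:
X = 3 (X = 4 - (5 - 4)**2 = 4 - 1*1**2 = 4 - 1*1 = 4 - 1 = 3)
(((3*(-3))*3)*1)*w(X, 3) = (((3*(-3))*3)*1)*3 = (-9*3*1)*3 = -27*1*3 = -27*3 = -81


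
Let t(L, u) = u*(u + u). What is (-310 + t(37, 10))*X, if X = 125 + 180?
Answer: -33550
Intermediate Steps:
t(L, u) = 2*u**2 (t(L, u) = u*(2*u) = 2*u**2)
X = 305
(-310 + t(37, 10))*X = (-310 + 2*10**2)*305 = (-310 + 2*100)*305 = (-310 + 200)*305 = -110*305 = -33550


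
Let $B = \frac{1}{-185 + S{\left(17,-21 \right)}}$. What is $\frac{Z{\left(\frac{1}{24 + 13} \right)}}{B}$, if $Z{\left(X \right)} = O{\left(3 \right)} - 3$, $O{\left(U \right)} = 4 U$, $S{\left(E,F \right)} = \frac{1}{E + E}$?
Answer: $- \frac{56601}{34} \approx -1664.7$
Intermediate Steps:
$S{\left(E,F \right)} = \frac{1}{2 E}$
$Z{\left(X \right)} = 9$ ($Z{\left(X \right)} = 4 \cdot 3 - 3 = 12 - 3 = 9$)
$B = - \frac{34}{6289}$ ($B = \frac{1}{-185 + \frac{1}{2 \cdot 17}} = \frac{1}{-185 + \frac{1}{2} \cdot \frac{1}{17}} = \frac{1}{-185 + \frac{1}{34}} = \frac{1}{- \frac{6289}{34}} = - \frac{34}{6289} \approx -0.0054063$)
$\frac{Z{\left(\frac{1}{24 + 13} \right)}}{B} = \frac{9}{- \frac{34}{6289}} = 9 \left(- \frac{6289}{34}\right) = - \frac{56601}{34}$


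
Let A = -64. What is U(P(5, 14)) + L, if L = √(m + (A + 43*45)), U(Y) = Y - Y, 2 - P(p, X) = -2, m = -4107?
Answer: 2*I*√559 ≈ 47.286*I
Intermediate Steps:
P(p, X) = 4 (P(p, X) = 2 - 1*(-2) = 2 + 2 = 4)
U(Y) = 0
L = 2*I*√559 (L = √(-4107 + (-64 + 43*45)) = √(-4107 + (-64 + 1935)) = √(-4107 + 1871) = √(-2236) = 2*I*√559 ≈ 47.286*I)
U(P(5, 14)) + L = 0 + 2*I*√559 = 2*I*√559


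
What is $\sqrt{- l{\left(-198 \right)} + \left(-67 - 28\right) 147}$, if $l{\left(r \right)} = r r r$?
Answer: $\sqrt{7748427} \approx 2783.6$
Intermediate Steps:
$l{\left(r \right)} = r^{3}$ ($l{\left(r \right)} = r^{2} r = r^{3}$)
$\sqrt{- l{\left(-198 \right)} + \left(-67 - 28\right) 147} = \sqrt{- \left(-198\right)^{3} + \left(-67 - 28\right) 147} = \sqrt{\left(-1\right) \left(-7762392\right) - 13965} = \sqrt{7762392 - 13965} = \sqrt{7748427}$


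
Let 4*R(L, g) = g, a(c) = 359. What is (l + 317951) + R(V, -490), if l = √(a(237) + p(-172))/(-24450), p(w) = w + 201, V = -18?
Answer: 635657/2 - √97/12225 ≈ 3.1783e+5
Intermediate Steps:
R(L, g) = g/4
p(w) = 201 + w
l = -√97/12225 (l = √(359 + (201 - 172))/(-24450) = √(359 + 29)*(-1/24450) = √388*(-1/24450) = (2*√97)*(-1/24450) = -√97/12225 ≈ -0.00080563)
(l + 317951) + R(V, -490) = (-√97/12225 + 317951) + (¼)*(-490) = (317951 - √97/12225) - 245/2 = 635657/2 - √97/12225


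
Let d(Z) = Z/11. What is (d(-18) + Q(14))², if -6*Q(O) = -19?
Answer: 10201/4356 ≈ 2.3418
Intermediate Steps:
d(Z) = Z/11 (d(Z) = Z*(1/11) = Z/11)
Q(O) = 19/6 (Q(O) = -⅙*(-19) = 19/6)
(d(-18) + Q(14))² = ((1/11)*(-18) + 19/6)² = (-18/11 + 19/6)² = (101/66)² = 10201/4356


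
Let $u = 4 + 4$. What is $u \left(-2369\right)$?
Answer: $-18952$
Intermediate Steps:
$u = 8$
$u \left(-2369\right) = 8 \left(-2369\right) = -18952$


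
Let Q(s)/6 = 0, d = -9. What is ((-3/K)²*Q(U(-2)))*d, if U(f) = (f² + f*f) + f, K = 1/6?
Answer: 0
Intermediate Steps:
K = ⅙ ≈ 0.16667
U(f) = f + 2*f² (U(f) = (f² + f²) + f = 2*f² + f = f + 2*f²)
Q(s) = 0 (Q(s) = 6*0 = 0)
((-3/K)²*Q(U(-2)))*d = ((-3/⅙)²*0)*(-9) = ((-3*6)²*0)*(-9) = ((-18)²*0)*(-9) = (324*0)*(-9) = 0*(-9) = 0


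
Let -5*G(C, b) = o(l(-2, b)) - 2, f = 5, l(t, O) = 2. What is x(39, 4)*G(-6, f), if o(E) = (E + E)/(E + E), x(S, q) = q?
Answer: 4/5 ≈ 0.80000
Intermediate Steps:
o(E) = 1 (o(E) = (2*E)/((2*E)) = (2*E)*(1/(2*E)) = 1)
G(C, b) = 1/5 (G(C, b) = -(1 - 2)/5 = -1/5*(-1) = 1/5)
x(39, 4)*G(-6, f) = 4*(1/5) = 4/5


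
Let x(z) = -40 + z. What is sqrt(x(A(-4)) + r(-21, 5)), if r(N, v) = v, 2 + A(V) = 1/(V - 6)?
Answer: I*sqrt(3710)/10 ≈ 6.091*I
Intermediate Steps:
A(V) = -2 + 1/(-6 + V) (A(V) = -2 + 1/(V - 6) = -2 + 1/(-6 + V))
sqrt(x(A(-4)) + r(-21, 5)) = sqrt((-40 + (13 - 2*(-4))/(-6 - 4)) + 5) = sqrt((-40 + (13 + 8)/(-10)) + 5) = sqrt((-40 - 1/10*21) + 5) = sqrt((-40 - 21/10) + 5) = sqrt(-421/10 + 5) = sqrt(-371/10) = I*sqrt(3710)/10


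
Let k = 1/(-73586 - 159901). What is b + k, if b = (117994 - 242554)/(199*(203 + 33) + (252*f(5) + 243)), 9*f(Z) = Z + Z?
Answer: -9694396069/3695865723 ≈ -2.6230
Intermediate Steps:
f(Z) = 2*Z/9 (f(Z) = (Z + Z)/9 = (2*Z)/9 = 2*Z/9)
k = -1/233487 (k = 1/(-233487) = -1/233487 ≈ -4.2829e-6)
b = -41520/15829 (b = (117994 - 242554)/(199*(203 + 33) + (252*((2/9)*5) + 243)) = -124560/(199*236 + (252*(10/9) + 243)) = -124560/(46964 + (280 + 243)) = -124560/(46964 + 523) = -124560/47487 = -124560*1/47487 = -41520/15829 ≈ -2.6230)
b + k = -41520/15829 - 1/233487 = -9694396069/3695865723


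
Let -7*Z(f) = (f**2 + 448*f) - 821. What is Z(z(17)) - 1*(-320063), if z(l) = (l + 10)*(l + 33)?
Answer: -186038/7 ≈ -26577.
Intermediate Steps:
z(l) = (10 + l)*(33 + l)
Z(f) = 821/7 - 64*f - f**2/7 (Z(f) = -((f**2 + 448*f) - 821)/7 = -(-821 + f**2 + 448*f)/7 = 821/7 - 64*f - f**2/7)
Z(z(17)) - 1*(-320063) = (821/7 - 64*(330 + 17**2 + 43*17) - (330 + 17**2 + 43*17)**2/7) - 1*(-320063) = (821/7 - 64*(330 + 289 + 731) - (330 + 289 + 731)**2/7) + 320063 = (821/7 - 64*1350 - 1/7*1350**2) + 320063 = (821/7 - 86400 - 1/7*1822500) + 320063 = (821/7 - 86400 - 1822500/7) + 320063 = -2426479/7 + 320063 = -186038/7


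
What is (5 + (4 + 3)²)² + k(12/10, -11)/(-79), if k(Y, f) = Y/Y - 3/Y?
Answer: 460731/158 ≈ 2916.0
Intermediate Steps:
k(Y, f) = 1 - 3/Y
(5 + (4 + 3)²)² + k(12/10, -11)/(-79) = (5 + (4 + 3)²)² + ((-3 + 12/10)/((12/10)))/(-79) = (5 + 7²)² + ((-3 + 12*(⅒))/((12*(⅒))))*(-1/79) = (5 + 49)² + ((-3 + 6/5)/(6/5))*(-1/79) = 54² + ((⅚)*(-9/5))*(-1/79) = 2916 - 3/2*(-1/79) = 2916 + 3/158 = 460731/158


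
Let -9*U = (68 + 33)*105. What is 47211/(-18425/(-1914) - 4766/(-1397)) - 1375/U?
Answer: 8116115147481/2240666113 ≈ 3622.2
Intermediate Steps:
U = -3535/3 (U = -(68 + 33)*105/9 = -101*105/9 = -⅑*10605 = -3535/3 ≈ -1178.3)
47211/(-18425/(-1914) - 4766/(-1397)) - 1375/U = 47211/(-18425/(-1914) - 4766/(-1397)) - 1375/(-3535/3) = 47211/(-18425*(-1/1914) - 4766*(-1/1397)) - 1375*(-3/3535) = 47211/(1675/174 + 4766/1397) + 825/707 = 47211/(3169259/243078) + 825/707 = 47211*(243078/3169259) + 825/707 = 11475955458/3169259 + 825/707 = 8116115147481/2240666113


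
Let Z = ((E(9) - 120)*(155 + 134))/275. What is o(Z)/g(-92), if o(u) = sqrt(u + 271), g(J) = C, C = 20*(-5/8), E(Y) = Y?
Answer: -2*sqrt(466906)/1375 ≈ -0.99390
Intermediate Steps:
C = -25/2 (C = 20*(-5*1/8) = 20*(-5/8) = -25/2 ≈ -12.500)
g(J) = -25/2
Z = -32079/275 (Z = ((9 - 120)*(155 + 134))/275 = -111*289*(1/275) = -32079*1/275 = -32079/275 ≈ -116.65)
o(u) = sqrt(271 + u)
o(Z)/g(-92) = sqrt(271 - 32079/275)/(-25/2) = sqrt(42446/275)*(-2/25) = (sqrt(466906)/55)*(-2/25) = -2*sqrt(466906)/1375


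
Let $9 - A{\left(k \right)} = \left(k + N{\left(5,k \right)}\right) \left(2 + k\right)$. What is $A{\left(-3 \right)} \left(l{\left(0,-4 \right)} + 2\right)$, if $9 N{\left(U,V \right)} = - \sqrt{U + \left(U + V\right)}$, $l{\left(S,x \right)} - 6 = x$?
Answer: $24 - \frac{4 \sqrt{7}}{9} \approx 22.824$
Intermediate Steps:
$l{\left(S,x \right)} = 6 + x$
$N{\left(U,V \right)} = - \frac{\sqrt{V + 2 U}}{9}$ ($N{\left(U,V \right)} = \frac{\left(-1\right) \sqrt{U + \left(U + V\right)}}{9} = \frac{\left(-1\right) \sqrt{V + 2 U}}{9} = - \frac{\sqrt{V + 2 U}}{9}$)
$A{\left(k \right)} = 9 - \left(2 + k\right) \left(k - \frac{\sqrt{10 + k}}{9}\right)$ ($A{\left(k \right)} = 9 - \left(k - \frac{\sqrt{k + 2 \cdot 5}}{9}\right) \left(2 + k\right) = 9 - \left(k - \frac{\sqrt{k + 10}}{9}\right) \left(2 + k\right) = 9 - \left(k - \frac{\sqrt{10 + k}}{9}\right) \left(2 + k\right) = 9 - \left(2 + k\right) \left(k - \frac{\sqrt{10 + k}}{9}\right)$)
$A{\left(-3 \right)} \left(l{\left(0,-4 \right)} + 2\right) = \left(9 - \left(-3\right)^{2} - -6 + \frac{2 \sqrt{10 - 3}}{9} + \frac{1}{9} \left(-3\right) \sqrt{10 - 3}\right) \left(\left(6 - 4\right) + 2\right) = \left(9 - 9 + 6 + \frac{2 \sqrt{7}}{9} + \frac{1}{9} \left(-3\right) \sqrt{7}\right) \left(2 + 2\right) = \left(9 - 9 + 6 + \frac{2 \sqrt{7}}{9} - \frac{\sqrt{7}}{3}\right) 4 = \left(6 - \frac{\sqrt{7}}{9}\right) 4 = 24 - \frac{4 \sqrt{7}}{9}$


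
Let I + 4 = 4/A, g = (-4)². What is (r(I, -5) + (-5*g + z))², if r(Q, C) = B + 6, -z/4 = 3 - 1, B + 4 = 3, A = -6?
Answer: 6889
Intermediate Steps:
B = -1 (B = -4 + 3 = -1)
z = -8 (z = -4*(3 - 1) = -4*2 = -8)
g = 16
I = -14/3 (I = -4 + 4/(-6) = -4 + 4*(-⅙) = -4 - ⅔ = -14/3 ≈ -4.6667)
r(Q, C) = 5 (r(Q, C) = -1 + 6 = 5)
(r(I, -5) + (-5*g + z))² = (5 + (-5*16 - 8))² = (5 + (-80 - 8))² = (5 - 88)² = (-83)² = 6889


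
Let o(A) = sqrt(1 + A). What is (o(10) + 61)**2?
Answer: (61 + sqrt(11))**2 ≈ 4136.6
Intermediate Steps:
(o(10) + 61)**2 = (sqrt(1 + 10) + 61)**2 = (sqrt(11) + 61)**2 = (61 + sqrt(11))**2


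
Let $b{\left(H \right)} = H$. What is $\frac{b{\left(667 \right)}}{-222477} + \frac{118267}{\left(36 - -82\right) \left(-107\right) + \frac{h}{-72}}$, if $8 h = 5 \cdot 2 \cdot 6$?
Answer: $- \frac{1263365230583}{134832853281} \approx -9.3699$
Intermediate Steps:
$h = \frac{15}{2}$ ($h = \frac{5 \cdot 2 \cdot 6}{8} = \frac{10 \cdot 6}{8} = \frac{1}{8} \cdot 60 = \frac{15}{2} \approx 7.5$)
$\frac{b{\left(667 \right)}}{-222477} + \frac{118267}{\left(36 - -82\right) \left(-107\right) + \frac{h}{-72}} = \frac{667}{-222477} + \frac{118267}{\left(36 - -82\right) \left(-107\right) + \frac{15}{2 \left(-72\right)}} = 667 \left(- \frac{1}{222477}\right) + \frac{118267}{\left(36 + 82\right) \left(-107\right) + \frac{15}{2} \left(- \frac{1}{72}\right)} = - \frac{667}{222477} + \frac{118267}{118 \left(-107\right) - \frac{5}{48}} = - \frac{667}{222477} + \frac{118267}{-12626 - \frac{5}{48}} = - \frac{667}{222477} + \frac{118267}{- \frac{606053}{48}} = - \frac{667}{222477} + 118267 \left(- \frac{48}{606053}\right) = - \frac{667}{222477} - \frac{5676816}{606053} = - \frac{1263365230583}{134832853281}$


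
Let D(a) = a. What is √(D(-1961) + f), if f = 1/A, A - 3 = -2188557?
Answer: I*√9392736248194830/2188554 ≈ 44.283*I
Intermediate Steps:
A = -2188554 (A = 3 - 2188557 = -2188554)
f = -1/2188554 (f = 1/(-2188554) = -1/2188554 ≈ -4.5692e-7)
√(D(-1961) + f) = √(-1961 - 1/2188554) = √(-4291754395/2188554) = I*√9392736248194830/2188554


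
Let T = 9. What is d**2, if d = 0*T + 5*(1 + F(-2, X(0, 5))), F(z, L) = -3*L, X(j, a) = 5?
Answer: 4900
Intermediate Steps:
d = -70 (d = 0*9 + 5*(1 - 3*5) = 0 + 5*(1 - 15) = 0 + 5*(-14) = 0 - 70 = -70)
d**2 = (-70)**2 = 4900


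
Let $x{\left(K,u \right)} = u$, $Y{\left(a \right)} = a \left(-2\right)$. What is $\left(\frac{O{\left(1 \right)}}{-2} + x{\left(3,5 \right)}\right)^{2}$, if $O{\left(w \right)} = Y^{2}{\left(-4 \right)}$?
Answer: $729$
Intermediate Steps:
$Y{\left(a \right)} = - 2 a$
$O{\left(w \right)} = 64$ ($O{\left(w \right)} = \left(\left(-2\right) \left(-4\right)\right)^{2} = 8^{2} = 64$)
$\left(\frac{O{\left(1 \right)}}{-2} + x{\left(3,5 \right)}\right)^{2} = \left(\frac{64}{-2} + 5\right)^{2} = \left(64 \left(- \frac{1}{2}\right) + 5\right)^{2} = \left(-32 + 5\right)^{2} = \left(-27\right)^{2} = 729$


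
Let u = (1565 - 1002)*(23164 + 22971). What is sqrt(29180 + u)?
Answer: 13*sqrt(153865) ≈ 5099.3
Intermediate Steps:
u = 25974005 (u = 563*46135 = 25974005)
sqrt(29180 + u) = sqrt(29180 + 25974005) = sqrt(26003185) = 13*sqrt(153865)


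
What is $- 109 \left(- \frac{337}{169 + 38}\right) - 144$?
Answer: $\frac{6925}{207} \approx 33.454$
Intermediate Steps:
$- 109 \left(- \frac{337}{169 + 38}\right) - 144 = - 109 \left(- \frac{337}{207}\right) - 144 = - 109 \left(\left(-337\right) \frac{1}{207}\right) - 144 = \left(-109\right) \left(- \frac{337}{207}\right) - 144 = \frac{36733}{207} - 144 = \frac{6925}{207}$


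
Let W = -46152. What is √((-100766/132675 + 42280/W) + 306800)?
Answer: √88757942508062720153/17008935 ≈ 553.89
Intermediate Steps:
√((-100766/132675 + 42280/W) + 306800) = √((-100766/132675 + 42280/(-46152)) + 306800) = √((-100766*1/132675 + 42280*(-1/46152)) + 306800) = √((-100766/132675 - 5285/5769) + 306800) = √(-427502143/255134025 + 306800) = √(78274691367857/255134025) = √88757942508062720153/17008935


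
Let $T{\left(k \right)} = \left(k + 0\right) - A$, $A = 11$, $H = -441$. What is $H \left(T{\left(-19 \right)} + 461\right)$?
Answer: $-190071$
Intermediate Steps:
$T{\left(k \right)} = -11 + k$ ($T{\left(k \right)} = \left(k + 0\right) - 11 = k - 11 = -11 + k$)
$H \left(T{\left(-19 \right)} + 461\right) = - 441 \left(\left(-11 - 19\right) + 461\right) = - 441 \left(-30 + 461\right) = \left(-441\right) 431 = -190071$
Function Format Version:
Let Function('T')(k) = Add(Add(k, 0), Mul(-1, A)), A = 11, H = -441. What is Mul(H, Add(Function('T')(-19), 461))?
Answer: -190071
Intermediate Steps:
Function('T')(k) = Add(-11, k) (Function('T')(k) = Add(Add(k, 0), Mul(-1, 11)) = Add(k, -11) = Add(-11, k))
Mul(H, Add(Function('T')(-19), 461)) = Mul(-441, Add(Add(-11, -19), 461)) = Mul(-441, Add(-30, 461)) = Mul(-441, 431) = -190071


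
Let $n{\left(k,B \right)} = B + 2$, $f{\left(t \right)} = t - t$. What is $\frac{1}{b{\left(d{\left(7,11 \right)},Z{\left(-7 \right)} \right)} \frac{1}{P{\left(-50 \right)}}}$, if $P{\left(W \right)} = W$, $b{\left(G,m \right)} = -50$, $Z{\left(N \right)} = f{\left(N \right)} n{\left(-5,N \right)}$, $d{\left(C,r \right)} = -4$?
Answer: $1$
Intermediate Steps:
$f{\left(t \right)} = 0$
$n{\left(k,B \right)} = 2 + B$
$Z{\left(N \right)} = 0$ ($Z{\left(N \right)} = 0 \left(2 + N\right) = 0$)
$\frac{1}{b{\left(d{\left(7,11 \right)},Z{\left(-7 \right)} \right)} \frac{1}{P{\left(-50 \right)}}} = \frac{1}{\left(-50\right) \frac{1}{-50}} = \frac{1}{\left(-50\right) \left(- \frac{1}{50}\right)} = 1^{-1} = 1$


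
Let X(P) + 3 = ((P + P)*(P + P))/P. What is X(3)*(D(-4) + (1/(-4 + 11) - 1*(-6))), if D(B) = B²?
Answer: 1395/7 ≈ 199.29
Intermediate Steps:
X(P) = -3 + 4*P (X(P) = -3 + ((P + P)*(P + P))/P = -3 + ((2*P)*(2*P))/P = -3 + (4*P²)/P = -3 + 4*P)
X(3)*(D(-4) + (1/(-4 + 11) - 1*(-6))) = (-3 + 4*3)*((-4)² + (1/(-4 + 11) - 1*(-6))) = (-3 + 12)*(16 + (1/7 + 6)) = 9*(16 + (⅐ + 6)) = 9*(16 + 43/7) = 9*(155/7) = 1395/7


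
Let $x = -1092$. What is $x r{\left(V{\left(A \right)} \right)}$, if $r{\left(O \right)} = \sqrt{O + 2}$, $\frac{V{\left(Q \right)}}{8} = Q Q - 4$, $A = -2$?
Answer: $- 1092 \sqrt{2} \approx -1544.3$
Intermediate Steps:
$V{\left(Q \right)} = -32 + 8 Q^{2}$ ($V{\left(Q \right)} = 8 \left(Q Q - 4\right) = 8 \left(Q^{2} - 4\right) = 8 \left(-4 + Q^{2}\right) = -32 + 8 Q^{2}$)
$r{\left(O \right)} = \sqrt{2 + O}$
$x r{\left(V{\left(A \right)} \right)} = - 1092 \sqrt{2 - \left(32 - 8 \left(-2\right)^{2}\right)} = - 1092 \sqrt{2 + \left(-32 + 8 \cdot 4\right)} = - 1092 \sqrt{2 + \left(-32 + 32\right)} = - 1092 \sqrt{2 + 0} = - 1092 \sqrt{2}$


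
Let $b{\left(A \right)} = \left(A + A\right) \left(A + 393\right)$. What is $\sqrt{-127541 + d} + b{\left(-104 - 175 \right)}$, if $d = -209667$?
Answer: $-63612 + 2 i \sqrt{84302} \approx -63612.0 + 580.7 i$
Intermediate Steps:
$b{\left(A \right)} = 2 A \left(393 + A\right)$
$\sqrt{-127541 + d} + b{\left(-104 - 175 \right)} = \sqrt{-127541 - 209667} + 2 \left(-104 - 175\right) \left(393 - 279\right) = \sqrt{-337208} + 2 \left(-279\right) \left(393 - 279\right) = 2 i \sqrt{84302} + 2 \left(-279\right) 114 = 2 i \sqrt{84302} - 63612 = -63612 + 2 i \sqrt{84302}$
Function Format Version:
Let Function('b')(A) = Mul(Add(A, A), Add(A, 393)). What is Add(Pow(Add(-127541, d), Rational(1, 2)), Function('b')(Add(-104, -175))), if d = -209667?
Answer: Add(-63612, Mul(2, I, Pow(84302, Rational(1, 2)))) ≈ Add(-63612., Mul(580.70, I))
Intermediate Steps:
Function('b')(A) = Mul(2, A, Add(393, A)) (Function('b')(A) = Mul(Mul(2, A), Add(393, A)) = Mul(2, A, Add(393, A)))
Add(Pow(Add(-127541, d), Rational(1, 2)), Function('b')(Add(-104, -175))) = Add(Pow(Add(-127541, -209667), Rational(1, 2)), Mul(2, Add(-104, -175), Add(393, Add(-104, -175)))) = Add(Pow(-337208, Rational(1, 2)), Mul(2, -279, Add(393, -279))) = Add(Mul(2, I, Pow(84302, Rational(1, 2))), Mul(2, -279, 114)) = Add(Mul(2, I, Pow(84302, Rational(1, 2))), -63612) = Add(-63612, Mul(2, I, Pow(84302, Rational(1, 2))))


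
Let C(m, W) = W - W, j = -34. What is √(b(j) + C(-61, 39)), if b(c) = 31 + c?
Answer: I*√3 ≈ 1.732*I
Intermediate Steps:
C(m, W) = 0
√(b(j) + C(-61, 39)) = √((31 - 34) + 0) = √(-3 + 0) = √(-3) = I*√3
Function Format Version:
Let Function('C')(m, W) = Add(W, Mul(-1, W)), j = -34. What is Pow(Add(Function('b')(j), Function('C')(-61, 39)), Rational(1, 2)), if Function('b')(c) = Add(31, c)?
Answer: Mul(I, Pow(3, Rational(1, 2))) ≈ Mul(1.7320, I)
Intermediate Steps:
Function('C')(m, W) = 0
Pow(Add(Function('b')(j), Function('C')(-61, 39)), Rational(1, 2)) = Pow(Add(Add(31, -34), 0), Rational(1, 2)) = Pow(Add(-3, 0), Rational(1, 2)) = Pow(-3, Rational(1, 2)) = Mul(I, Pow(3, Rational(1, 2)))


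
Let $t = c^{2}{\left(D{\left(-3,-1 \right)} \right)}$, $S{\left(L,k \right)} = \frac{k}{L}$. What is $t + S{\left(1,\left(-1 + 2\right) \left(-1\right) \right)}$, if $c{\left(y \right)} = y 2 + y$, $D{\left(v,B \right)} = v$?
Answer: $80$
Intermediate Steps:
$c{\left(y \right)} = 3 y$ ($c{\left(y \right)} = 2 y + y = 3 y$)
$t = 81$ ($t = \left(3 \left(-3\right)\right)^{2} = \left(-9\right)^{2} = 81$)
$t + S{\left(1,\left(-1 + 2\right) \left(-1\right) \right)} = 81 + \frac{\left(-1 + 2\right) \left(-1\right)}{1} = 81 + 1 \left(-1\right) 1 = 81 - 1 = 80$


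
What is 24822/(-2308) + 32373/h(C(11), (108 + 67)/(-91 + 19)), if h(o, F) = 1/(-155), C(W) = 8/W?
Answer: -5790570921/1154 ≈ -5.0178e+6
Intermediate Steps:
h(o, F) = -1/155
24822/(-2308) + 32373/h(C(11), (108 + 67)/(-91 + 19)) = 24822/(-2308) + 32373/(-1/155) = 24822*(-1/2308) + 32373*(-155) = -12411/1154 - 5017815 = -5790570921/1154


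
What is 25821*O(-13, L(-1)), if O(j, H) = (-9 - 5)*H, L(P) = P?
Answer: 361494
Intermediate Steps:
O(j, H) = -14*H
25821*O(-13, L(-1)) = 25821*(-14*(-1)) = 25821*14 = 361494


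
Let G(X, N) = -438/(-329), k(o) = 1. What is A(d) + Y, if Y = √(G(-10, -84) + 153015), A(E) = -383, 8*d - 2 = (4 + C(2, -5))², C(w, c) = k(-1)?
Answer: -383 + 3*√1840293413/329 ≈ 8.1730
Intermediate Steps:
C(w, c) = 1
G(X, N) = 438/329 (G(X, N) = -438*(-1/329) = 438/329)
d = 27/8 (d = ¼ + (4 + 1)²/8 = ¼ + (⅛)*5² = ¼ + (⅛)*25 = ¼ + 25/8 = 27/8 ≈ 3.3750)
Y = 3*√1840293413/329 (Y = √(438/329 + 153015) = √(50342373/329) = 3*√1840293413/329 ≈ 391.17)
A(d) + Y = -383 + 3*√1840293413/329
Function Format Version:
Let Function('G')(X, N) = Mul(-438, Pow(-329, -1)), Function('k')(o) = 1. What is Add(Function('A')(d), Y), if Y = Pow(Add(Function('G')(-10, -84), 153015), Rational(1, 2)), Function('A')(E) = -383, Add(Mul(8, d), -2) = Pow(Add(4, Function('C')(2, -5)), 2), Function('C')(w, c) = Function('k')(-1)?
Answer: Add(-383, Mul(Rational(3, 329), Pow(1840293413, Rational(1, 2)))) ≈ 8.1730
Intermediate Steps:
Function('C')(w, c) = 1
Function('G')(X, N) = Rational(438, 329) (Function('G')(X, N) = Mul(-438, Rational(-1, 329)) = Rational(438, 329))
d = Rational(27, 8) (d = Add(Rational(1, 4), Mul(Rational(1, 8), Pow(Add(4, 1), 2))) = Add(Rational(1, 4), Mul(Rational(1, 8), Pow(5, 2))) = Add(Rational(1, 4), Mul(Rational(1, 8), 25)) = Add(Rational(1, 4), Rational(25, 8)) = Rational(27, 8) ≈ 3.3750)
Y = Mul(Rational(3, 329), Pow(1840293413, Rational(1, 2))) (Y = Pow(Add(Rational(438, 329), 153015), Rational(1, 2)) = Pow(Rational(50342373, 329), Rational(1, 2)) = Mul(Rational(3, 329), Pow(1840293413, Rational(1, 2))) ≈ 391.17)
Add(Function('A')(d), Y) = Add(-383, Mul(Rational(3, 329), Pow(1840293413, Rational(1, 2))))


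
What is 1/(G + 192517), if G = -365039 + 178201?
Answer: 1/5679 ≈ 0.00017609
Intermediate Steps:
G = -186838
1/(G + 192517) = 1/(-186838 + 192517) = 1/5679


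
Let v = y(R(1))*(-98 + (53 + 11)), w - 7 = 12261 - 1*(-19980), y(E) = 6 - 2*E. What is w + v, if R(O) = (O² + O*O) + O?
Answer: 32248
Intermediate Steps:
R(O) = O + 2*O² (R(O) = (O² + O²) + O = 2*O² + O = O + 2*O²)
w = 32248 (w = 7 + (12261 - 1*(-19980)) = 7 + (12261 + 19980) = 7 + 32241 = 32248)
v = 0 (v = (6 - 2*(1 + 2*1))*(-98 + (53 + 11)) = (6 - 2*(1 + 2))*(-98 + 64) = (6 - 2*3)*(-34) = (6 - 6)*(-34) = 0*(-34) = 0)
w + v = 32248 + 0 = 32248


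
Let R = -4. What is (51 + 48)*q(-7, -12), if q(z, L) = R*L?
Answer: 4752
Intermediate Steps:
q(z, L) = -4*L
(51 + 48)*q(-7, -12) = (51 + 48)*(-4*(-12)) = 99*48 = 4752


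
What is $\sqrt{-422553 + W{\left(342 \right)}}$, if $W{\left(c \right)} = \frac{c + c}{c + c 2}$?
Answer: $\frac{i \sqrt{3802971}}{3} \approx 650.04 i$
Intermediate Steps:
$W{\left(c \right)} = \frac{2}{3}$ ($W{\left(c \right)} = \frac{2 c}{c + 2 c} = \frac{2 c}{3 c} = 2 c \frac{1}{3 c} = \frac{2}{3}$)
$\sqrt{-422553 + W{\left(342 \right)}} = \sqrt{-422553 + \frac{2}{3}} = \sqrt{- \frac{1267657}{3}} = \frac{i \sqrt{3802971}}{3}$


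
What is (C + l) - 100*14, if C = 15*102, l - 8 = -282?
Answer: -144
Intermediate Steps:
l = -274 (l = 8 - 282 = -274)
C = 1530
(C + l) - 100*14 = (1530 - 274) - 100*14 = 1256 - 1400 = -144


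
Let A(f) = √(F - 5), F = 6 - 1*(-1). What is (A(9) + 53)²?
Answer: (53 + √2)² ≈ 2960.9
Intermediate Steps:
F = 7 (F = 6 + 1 = 7)
A(f) = √2 (A(f) = √(7 - 5) = √2)
(A(9) + 53)² = (√2 + 53)² = (53 + √2)²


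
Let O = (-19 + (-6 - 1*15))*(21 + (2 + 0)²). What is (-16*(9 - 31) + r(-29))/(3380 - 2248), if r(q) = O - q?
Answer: -619/1132 ≈ -0.54682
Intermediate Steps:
O = -1000 (O = (-19 + (-6 - 15))*(21 + 2²) = (-19 - 21)*(21 + 4) = -40*25 = -1000)
r(q) = -1000 - q
(-16*(9 - 31) + r(-29))/(3380 - 2248) = (-16*(9 - 31) + (-1000 - 1*(-29)))/(3380 - 2248) = (-16*(-22) + (-1000 + 29))/1132 = (352 - 971)*(1/1132) = -619*1/1132 = -619/1132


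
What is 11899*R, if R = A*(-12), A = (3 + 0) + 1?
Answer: -571152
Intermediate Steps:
A = 4 (A = 3 + 1 = 4)
R = -48 (R = 4*(-12) = -48)
11899*R = 11899*(-48) = -571152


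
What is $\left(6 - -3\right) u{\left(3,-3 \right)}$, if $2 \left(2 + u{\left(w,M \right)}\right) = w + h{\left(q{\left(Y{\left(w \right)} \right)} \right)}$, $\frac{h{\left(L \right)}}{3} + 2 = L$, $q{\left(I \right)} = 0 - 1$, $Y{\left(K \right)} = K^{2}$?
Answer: $-45$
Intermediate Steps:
$q{\left(I \right)} = -1$ ($q{\left(I \right)} = 0 - 1 = -1$)
$h{\left(L \right)} = -6 + 3 L$
$u{\left(w,M \right)} = - \frac{13}{2} + \frac{w}{2}$ ($u{\left(w,M \right)} = -2 + \frac{w + \left(-6 + 3 \left(-1\right)\right)}{2} = -2 + \frac{w - 9}{2} = -2 + \frac{-9 + w}{2} = -2 + \left(- \frac{9}{2} + \frac{w}{2}\right) = - \frac{13}{2} + \frac{w}{2}$)
$\left(6 - -3\right) u{\left(3,-3 \right)} = \left(6 - -3\right) \left(- \frac{13}{2} + \frac{1}{2} \cdot 3\right) = \left(6 + 3\right) \left(- \frac{13}{2} + \frac{3}{2}\right) = 9 \left(-5\right) = -45$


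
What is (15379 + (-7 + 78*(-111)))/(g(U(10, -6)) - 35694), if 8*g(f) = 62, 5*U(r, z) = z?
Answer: -26856/142745 ≈ -0.18814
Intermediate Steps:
U(r, z) = z/5
g(f) = 31/4 (g(f) = (⅛)*62 = 31/4)
(15379 + (-7 + 78*(-111)))/(g(U(10, -6)) - 35694) = (15379 + (-7 + 78*(-111)))/(31/4 - 35694) = (15379 + (-7 - 8658))/(-142745/4) = (15379 - 8665)*(-4/142745) = 6714*(-4/142745) = -26856/142745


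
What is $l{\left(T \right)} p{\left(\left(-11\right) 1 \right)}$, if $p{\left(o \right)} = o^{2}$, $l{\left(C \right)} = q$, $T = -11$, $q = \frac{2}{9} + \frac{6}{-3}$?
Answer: $- \frac{1936}{9} \approx -215.11$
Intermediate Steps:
$q = - \frac{16}{9}$ ($q = 2 \cdot \frac{1}{9} + 6 \left(- \frac{1}{3}\right) = \frac{2}{9} - 2 = - \frac{16}{9} \approx -1.7778$)
$l{\left(C \right)} = - \frac{16}{9}$
$l{\left(T \right)} p{\left(\left(-11\right) 1 \right)} = - \frac{16 \left(\left(-11\right) 1\right)^{2}}{9} = - \frac{16 \left(-11\right)^{2}}{9} = \left(- \frac{16}{9}\right) 121 = - \frac{1936}{9}$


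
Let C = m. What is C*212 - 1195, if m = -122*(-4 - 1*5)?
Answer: 231581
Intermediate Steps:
m = 1098 (m = -122*(-4 - 5) = -122*(-9) = 1098)
C = 1098
C*212 - 1195 = 1098*212 - 1195 = 232776 - 1195 = 231581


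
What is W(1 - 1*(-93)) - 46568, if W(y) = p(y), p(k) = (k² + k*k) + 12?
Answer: -28884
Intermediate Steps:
p(k) = 12 + 2*k² (p(k) = (k² + k²) + 12 = 2*k² + 12 = 12 + 2*k²)
W(y) = 12 + 2*y²
W(1 - 1*(-93)) - 46568 = (12 + 2*(1 - 1*(-93))²) - 46568 = (12 + 2*(1 + 93)²) - 46568 = (12 + 2*94²) - 46568 = (12 + 2*8836) - 46568 = (12 + 17672) - 46568 = 17684 - 46568 = -28884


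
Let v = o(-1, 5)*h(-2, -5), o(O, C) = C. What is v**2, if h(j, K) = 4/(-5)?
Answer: 16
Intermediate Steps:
h(j, K) = -4/5 (h(j, K) = 4*(-1/5) = -4/5)
v = -4 (v = 5*(-4/5) = -4)
v**2 = (-4)**2 = 16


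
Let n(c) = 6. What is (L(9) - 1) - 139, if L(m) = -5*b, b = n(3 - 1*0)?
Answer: -170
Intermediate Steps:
b = 6
L(m) = -30 (L(m) = -5*6 = -30)
(L(9) - 1) - 139 = (-30 - 1) - 139 = -31 - 139 = -170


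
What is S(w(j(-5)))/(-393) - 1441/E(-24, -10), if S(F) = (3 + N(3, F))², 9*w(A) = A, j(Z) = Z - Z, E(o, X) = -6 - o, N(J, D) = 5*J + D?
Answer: -190715/2358 ≈ -80.880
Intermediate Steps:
N(J, D) = D + 5*J
j(Z) = 0
w(A) = A/9
S(F) = (18 + F)² (S(F) = (3 + (F + 5*3))² = (3 + (F + 15))² = (3 + (15 + F))² = (18 + F)²)
S(w(j(-5)))/(-393) - 1441/E(-24, -10) = (18 + (⅑)*0)²/(-393) - 1441/(-6 - 1*(-24)) = (18 + 0)²*(-1/393) - 1441/(-6 + 24) = 18²*(-1/393) - 1441/18 = 324*(-1/393) - 1441*1/18 = -108/131 - 1441/18 = -190715/2358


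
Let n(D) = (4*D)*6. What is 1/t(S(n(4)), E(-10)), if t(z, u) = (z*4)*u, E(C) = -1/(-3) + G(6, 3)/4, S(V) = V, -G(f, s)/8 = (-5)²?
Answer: -1/19072 ≈ -5.2433e-5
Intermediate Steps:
G(f, s) = -200 (G(f, s) = -8*(-5)² = -8*25 = -200)
n(D) = 24*D
E(C) = -149/3 (E(C) = -1/(-3) - 200/4 = -1*(-⅓) - 200*¼ = ⅓ - 50 = -149/3)
t(z, u) = 4*u*z (t(z, u) = (4*z)*u = 4*u*z)
1/t(S(n(4)), E(-10)) = 1/(4*(-149/3)*(24*4)) = 1/(4*(-149/3)*96) = 1/(-19072) = -1/19072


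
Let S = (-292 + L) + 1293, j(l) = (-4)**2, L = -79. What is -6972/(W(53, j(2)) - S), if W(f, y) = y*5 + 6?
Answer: 1743/209 ≈ 8.3397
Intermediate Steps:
j(l) = 16
W(f, y) = 6 + 5*y (W(f, y) = 5*y + 6 = 6 + 5*y)
S = 922 (S = (-292 - 79) + 1293 = -371 + 1293 = 922)
-6972/(W(53, j(2)) - S) = -6972/((6 + 5*16) - 1*922) = -6972/((6 + 80) - 922) = -6972/(86 - 922) = -6972/(-836) = -6972*(-1/836) = 1743/209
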